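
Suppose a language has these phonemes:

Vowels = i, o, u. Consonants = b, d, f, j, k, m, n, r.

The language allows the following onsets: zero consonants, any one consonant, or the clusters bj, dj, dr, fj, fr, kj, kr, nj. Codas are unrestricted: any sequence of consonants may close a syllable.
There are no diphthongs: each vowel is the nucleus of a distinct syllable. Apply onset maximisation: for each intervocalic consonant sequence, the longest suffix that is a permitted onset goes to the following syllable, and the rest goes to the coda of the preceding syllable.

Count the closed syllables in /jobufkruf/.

Vowels present: o, u, u; each is a nucleus, giving 3 syllables.
/o…u/ gap (V1→V2): just /b/ — single C goes to the following onset.
/u…u/ gap (V2→V3): /fkr/; trying suffixes from longest down, /kr/ is the first permitted one, so coda /f/ | onset /kr/.
So the parse is jo.buf.kruf.
Classifying each syllable: /jo/ (open), /buf/ (closed), /kruf/ (closed).
Closed syllables: 2.

2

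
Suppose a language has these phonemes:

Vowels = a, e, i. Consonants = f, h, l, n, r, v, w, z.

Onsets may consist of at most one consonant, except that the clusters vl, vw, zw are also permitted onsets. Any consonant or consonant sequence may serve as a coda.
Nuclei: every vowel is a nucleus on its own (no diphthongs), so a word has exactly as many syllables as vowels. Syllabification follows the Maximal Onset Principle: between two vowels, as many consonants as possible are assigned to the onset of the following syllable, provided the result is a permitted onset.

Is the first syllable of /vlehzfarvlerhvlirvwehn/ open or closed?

The vowels are e, a, e, i, e — 5 nuclei, so 5 syllables.
/e…a/ gap (V1→V2): /hzf/; trying suffixes from longest down, /f/ is the first permitted one, so coda /hz/ | onset /f/.
/a…e/ gap (V2→V3): /rvl/ — longest licit onset from the right is /vl/, leaving /r/ as coda.
/e…i/ gap (V3→V4): /rhvl/; trying suffixes from longest down, /vl/ is the first permitted one, so coda /rh/ | onset /vl/.
/i…e/ gap (V4→V5): cluster /rvw/ — the longest permitted-onset suffix is /vw/; onset = /vw/, preceding coda = /r/.
Result: vlehz.far.vlerh.vlir.vwehn.
Syllable 1 is /vlehz/ with coda /hz/, so it is closed.

closed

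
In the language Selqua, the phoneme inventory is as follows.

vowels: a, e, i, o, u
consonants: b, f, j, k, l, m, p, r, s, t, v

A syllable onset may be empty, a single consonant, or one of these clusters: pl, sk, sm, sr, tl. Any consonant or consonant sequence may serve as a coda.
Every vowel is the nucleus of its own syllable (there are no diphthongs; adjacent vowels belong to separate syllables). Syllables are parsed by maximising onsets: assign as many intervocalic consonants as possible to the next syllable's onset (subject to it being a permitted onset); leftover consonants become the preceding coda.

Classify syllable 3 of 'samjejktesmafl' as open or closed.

Nuclei (vowels): a, e, e, a → 4 syllables.
σ1/σ2 boundary: cluster /mj/ — the longest permitted-onset suffix is /j/; onset = /j/, preceding coda = /m/.
σ2/σ3 boundary: /jkt/ — longest licit onset from the right is /t/, leaving /jk/ as coda.
σ3/σ4 boundary: /sm/ is a licit onset in full, so it all attaches to the next syllable.
Syllabification: sam.jejk.te.smafl.
Syllable 3 is /te/; it ends in its nucleus with no coda, so it is open.

open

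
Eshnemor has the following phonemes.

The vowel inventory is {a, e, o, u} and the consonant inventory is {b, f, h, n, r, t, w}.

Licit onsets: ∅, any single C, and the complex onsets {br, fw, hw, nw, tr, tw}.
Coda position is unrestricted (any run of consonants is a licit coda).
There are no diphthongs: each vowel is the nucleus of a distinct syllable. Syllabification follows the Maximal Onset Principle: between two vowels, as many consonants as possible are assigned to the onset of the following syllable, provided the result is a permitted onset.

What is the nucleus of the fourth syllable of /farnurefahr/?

a

Nuclei (vowels): a, u, e, a → 4 syllables.
The fourth nucleus (vowel 4 from the left) is /a/.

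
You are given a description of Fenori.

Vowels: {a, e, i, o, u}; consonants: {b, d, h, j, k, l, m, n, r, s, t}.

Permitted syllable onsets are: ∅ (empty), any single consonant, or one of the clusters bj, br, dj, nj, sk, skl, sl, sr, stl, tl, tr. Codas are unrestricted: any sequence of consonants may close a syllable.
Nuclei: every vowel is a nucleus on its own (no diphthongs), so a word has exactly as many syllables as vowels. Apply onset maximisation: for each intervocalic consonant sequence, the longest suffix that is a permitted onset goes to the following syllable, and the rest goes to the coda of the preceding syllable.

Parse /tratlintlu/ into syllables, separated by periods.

Nuclei (vowels): a, i, u → 3 syllables.
/a…i/ gap (V1→V2): /tl/ — entire cluster is a permitted onset → onset /tl/, coda ∅.
/i…u/ gap (V2→V3): cluster /ntl/ — the longest permitted-onset suffix is /tl/; onset = /tl/, preceding coda = /n/.

tra.tlin.tlu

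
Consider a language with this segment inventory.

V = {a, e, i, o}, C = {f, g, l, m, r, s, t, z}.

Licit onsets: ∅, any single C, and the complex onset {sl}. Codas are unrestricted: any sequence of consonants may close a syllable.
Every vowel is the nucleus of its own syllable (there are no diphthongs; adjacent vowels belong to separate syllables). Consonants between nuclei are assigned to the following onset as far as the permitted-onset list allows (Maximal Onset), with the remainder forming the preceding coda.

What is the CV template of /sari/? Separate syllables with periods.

Nuclei (vowels): a, i → 2 syllables.
Between /a/ (V1) and /i/ (V2): /r/ is a single consonant, so it becomes the next onset.
Result: sa.ri.
Mapping each syllable to C/V: /sa/ → CV, /ri/ → CV.

CV.CV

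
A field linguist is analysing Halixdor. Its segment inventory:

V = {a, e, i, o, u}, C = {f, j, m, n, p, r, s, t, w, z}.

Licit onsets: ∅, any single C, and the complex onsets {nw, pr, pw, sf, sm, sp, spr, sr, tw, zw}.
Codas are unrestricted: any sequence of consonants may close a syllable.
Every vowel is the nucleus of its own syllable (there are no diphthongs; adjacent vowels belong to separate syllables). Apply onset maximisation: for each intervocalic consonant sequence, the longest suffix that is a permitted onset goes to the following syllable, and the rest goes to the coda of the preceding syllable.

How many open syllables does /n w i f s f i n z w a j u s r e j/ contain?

Vowels present: i, i, a, u, e; each is a nucleus, giving 5 syllables.
σ1/σ2 boundary: /fsf/ splits as /f/ + /sf/ (/sf/ is the longest suffix that is a licit onset).
σ2/σ3 boundary: /nzw/ splits as /n/ + /zw/ (/zw/ is the longest suffix that is a licit onset).
σ3/σ4 boundary: just /j/ — single C goes to the following onset.
σ4/σ5 boundary: cluster /sr/ — /sr/ is itself a permitted onset, so the whole cluster goes right; preceding coda = ∅.
Result: nwif.sfin.zwa.ju.srej.
Classifying each syllable: /nwif/ (closed), /sfin/ (closed), /zwa/ (open), /ju/ (open), /srej/ (closed).
Open syllables: 2.

2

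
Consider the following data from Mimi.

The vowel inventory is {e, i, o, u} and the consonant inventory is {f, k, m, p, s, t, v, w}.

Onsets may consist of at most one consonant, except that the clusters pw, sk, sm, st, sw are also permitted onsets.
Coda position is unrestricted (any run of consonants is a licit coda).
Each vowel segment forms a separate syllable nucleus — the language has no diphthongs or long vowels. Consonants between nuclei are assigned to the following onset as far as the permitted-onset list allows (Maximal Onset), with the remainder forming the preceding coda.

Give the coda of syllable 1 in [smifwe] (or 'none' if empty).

Vowels present: i, e; each is a nucleus, giving 2 syllables.
σ1/σ2 boundary: cluster /fw/ — the longest permitted-onset suffix is /w/; onset = /w/, preceding coda = /f/.
So the parse is smif.we.
Syllable 1 is /smif/: onset /sm/, nucleus /i/, coda /f/.

f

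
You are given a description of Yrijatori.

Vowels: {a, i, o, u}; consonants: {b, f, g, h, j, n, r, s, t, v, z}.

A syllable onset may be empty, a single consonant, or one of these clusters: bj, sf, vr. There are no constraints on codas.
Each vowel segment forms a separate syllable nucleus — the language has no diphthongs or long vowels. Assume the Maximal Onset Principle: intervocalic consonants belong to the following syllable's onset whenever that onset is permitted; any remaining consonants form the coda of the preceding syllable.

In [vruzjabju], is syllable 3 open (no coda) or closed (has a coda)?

The vowels are u, a, u — 3 nuclei, so 3 syllables.
σ1/σ2 boundary: /zj/; trying suffixes from longest down, /j/ is the first permitted one, so coda /z/ | onset /j/.
σ2/σ3 boundary: /bj/ — entire cluster is a permitted onset → onset /bj/, coda ∅.
Syllabification: vruz.ja.bju.
Syllable 3 is /bju/; it ends in its nucleus with no coda, so it is open.

open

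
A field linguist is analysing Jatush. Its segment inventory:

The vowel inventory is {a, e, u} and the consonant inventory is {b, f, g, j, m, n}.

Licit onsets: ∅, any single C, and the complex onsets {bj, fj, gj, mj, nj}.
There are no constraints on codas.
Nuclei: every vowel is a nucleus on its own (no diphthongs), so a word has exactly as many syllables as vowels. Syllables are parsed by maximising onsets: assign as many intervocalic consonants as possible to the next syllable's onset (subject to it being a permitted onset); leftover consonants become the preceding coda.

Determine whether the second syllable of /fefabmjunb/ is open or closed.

The vowels are e, a, u — 3 nuclei, so 3 syllables.
σ1/σ2 boundary: /f/ is a single consonant, so it becomes the next onset.
σ2/σ3 boundary: /bmj/ — longest licit onset from the right is /mj/, leaving /b/ as coda.
Putting it together: fe.fab.mjunb.
Syllable 2 is /fab/ with coda /b/, so it is closed.

closed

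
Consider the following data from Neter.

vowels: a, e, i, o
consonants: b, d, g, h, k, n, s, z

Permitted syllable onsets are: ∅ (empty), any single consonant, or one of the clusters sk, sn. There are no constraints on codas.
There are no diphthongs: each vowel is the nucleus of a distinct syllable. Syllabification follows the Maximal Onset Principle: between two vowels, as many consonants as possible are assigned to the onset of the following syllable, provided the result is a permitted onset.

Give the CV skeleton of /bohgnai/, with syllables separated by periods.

CVCC.CV.V

Vowels present: o, a, i; each is a nucleus, giving 3 syllables.
V1 /o/ – V2 /a/: cluster /hgn/ — the longest permitted-onset suffix is /n/; onset = /n/, preceding coda = /hg/.
V2 /a/ – V3 /i/: hiatus — the boundary sits between the two vowels.
Result: bohg.na.i.
Mapping each syllable to C/V: /bohg/ → CVCC, /na/ → CV, /i/ → V.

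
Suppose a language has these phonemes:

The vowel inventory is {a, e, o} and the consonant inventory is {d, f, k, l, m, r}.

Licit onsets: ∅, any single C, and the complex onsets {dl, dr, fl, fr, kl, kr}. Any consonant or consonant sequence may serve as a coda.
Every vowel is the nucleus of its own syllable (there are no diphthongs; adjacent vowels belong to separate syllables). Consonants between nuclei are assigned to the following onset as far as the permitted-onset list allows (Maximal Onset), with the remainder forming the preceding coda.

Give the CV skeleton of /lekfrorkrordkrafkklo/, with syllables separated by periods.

CVC.CCVC.CCVCC.CCVCC.CCV

Vowels present: e, o, o, a, o; each is a nucleus, giving 5 syllables.
V1 /e/ – V2 /o/: cluster /kfr/ — the longest permitted-onset suffix is /fr/; onset = /fr/, preceding coda = /k/.
V2 /o/ – V3 /o/: /rkr/ splits as /r/ + /kr/ (/kr/ is the longest suffix that is a licit onset).
V3 /o/ – V4 /a/: /rdkr/; trying suffixes from longest down, /kr/ is the first permitted one, so coda /rd/ | onset /kr/.
V4 /a/ – V5 /o/: /fkkl/ — longest licit onset from the right is /kl/, leaving /fk/ as coda.
So the parse is lek.fror.krord.krafk.klo.
Mapping each syllable to C/V: /lek/ → CVC, /fror/ → CCVC, /krord/ → CCVCC, /krafk/ → CCVCC, /klo/ → CCV.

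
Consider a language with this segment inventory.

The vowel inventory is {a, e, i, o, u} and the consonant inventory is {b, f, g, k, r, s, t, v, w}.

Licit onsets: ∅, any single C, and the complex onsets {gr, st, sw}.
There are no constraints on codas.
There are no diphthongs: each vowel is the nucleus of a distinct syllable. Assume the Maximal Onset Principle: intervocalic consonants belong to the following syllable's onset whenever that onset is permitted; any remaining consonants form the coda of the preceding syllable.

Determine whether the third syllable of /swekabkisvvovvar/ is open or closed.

Nuclei (vowels): e, a, i, o, a → 5 syllables.
Between /e/ (V1) and /a/ (V2): just /k/ — single C goes to the following onset.
Between /a/ (V2) and /i/ (V3): /bk/ splits as /b/ + /k/ (/k/ is the longest suffix that is a licit onset).
Between /i/ (V3) and /o/ (V4): /svv/ — longest licit onset from the right is /v/, leaving /sv/ as coda.
Between /o/ (V4) and /a/ (V5): /vv/ — longest licit onset from the right is /v/, leaving /v/ as coda.
So the parse is swe.kab.kisv.vov.var.
Syllable 3 is /kisv/ with coda /sv/, so it is closed.

closed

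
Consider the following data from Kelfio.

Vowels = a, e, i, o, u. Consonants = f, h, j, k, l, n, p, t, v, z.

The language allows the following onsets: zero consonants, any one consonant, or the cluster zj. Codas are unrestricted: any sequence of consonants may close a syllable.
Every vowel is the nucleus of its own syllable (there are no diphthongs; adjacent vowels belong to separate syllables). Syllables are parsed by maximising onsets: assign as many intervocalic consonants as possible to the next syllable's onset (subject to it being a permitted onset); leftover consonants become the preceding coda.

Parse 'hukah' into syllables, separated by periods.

hu.kah

Vowels present: u, a; each is a nucleus, giving 2 syllables.
V1 /u/ – V2 /a/: /k/ → onset of the next syllable (single consonants are always licit onsets).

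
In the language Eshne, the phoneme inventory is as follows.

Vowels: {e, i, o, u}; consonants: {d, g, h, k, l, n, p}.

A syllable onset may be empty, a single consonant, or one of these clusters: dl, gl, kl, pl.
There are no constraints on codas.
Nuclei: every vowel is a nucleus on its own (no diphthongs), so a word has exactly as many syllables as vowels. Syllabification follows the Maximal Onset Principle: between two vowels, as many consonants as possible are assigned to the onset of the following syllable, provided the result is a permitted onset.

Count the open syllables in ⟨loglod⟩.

Vowels present: o, o; each is a nucleus, giving 2 syllables.
Between /o/ (V1) and /o/ (V2): cluster /gl/ — /gl/ is itself a permitted onset, so the whole cluster goes right; preceding coda = ∅.
So the parse is lo.glod.
Classifying each syllable: /lo/ (open), /glod/ (closed).
Open syllables: 1.

1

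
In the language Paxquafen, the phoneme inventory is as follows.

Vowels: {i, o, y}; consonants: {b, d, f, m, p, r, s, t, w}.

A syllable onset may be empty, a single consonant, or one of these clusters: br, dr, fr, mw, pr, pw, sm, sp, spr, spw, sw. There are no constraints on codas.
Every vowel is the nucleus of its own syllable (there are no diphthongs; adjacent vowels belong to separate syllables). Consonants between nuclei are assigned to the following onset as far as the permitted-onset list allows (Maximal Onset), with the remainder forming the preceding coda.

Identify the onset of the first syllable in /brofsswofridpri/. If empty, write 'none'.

br

Vowels present: o, o, i, i; each is a nucleus, giving 4 syllables.
Between /o/ (V1) and /o/ (V2): /fssw/; trying suffixes from longest down, /sw/ is the first permitted one, so coda /fs/ | onset /sw/.
Between /o/ (V2) and /i/ (V3): /fr/ — entire cluster is a permitted onset → onset /fr/, coda ∅.
Between /i/ (V3) and /i/ (V4): cluster /dpr/ — the longest permitted-onset suffix is /pr/; onset = /pr/, preceding coda = /d/.
Putting it together: brofs.swo.frid.pri.
Syllable 1 is /brofs/: onset /br/, nucleus /o/, coda /fs/.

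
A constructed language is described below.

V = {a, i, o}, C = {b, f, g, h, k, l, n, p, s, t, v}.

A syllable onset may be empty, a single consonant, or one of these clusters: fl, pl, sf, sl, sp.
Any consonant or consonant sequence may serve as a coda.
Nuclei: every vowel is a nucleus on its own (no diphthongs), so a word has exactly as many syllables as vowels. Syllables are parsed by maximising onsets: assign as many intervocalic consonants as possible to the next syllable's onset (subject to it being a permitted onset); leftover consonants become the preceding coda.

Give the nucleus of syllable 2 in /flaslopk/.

o

Vowels present: a, o; each is a nucleus, giving 2 syllables.
The second nucleus (vowel 2 from the left) is /o/.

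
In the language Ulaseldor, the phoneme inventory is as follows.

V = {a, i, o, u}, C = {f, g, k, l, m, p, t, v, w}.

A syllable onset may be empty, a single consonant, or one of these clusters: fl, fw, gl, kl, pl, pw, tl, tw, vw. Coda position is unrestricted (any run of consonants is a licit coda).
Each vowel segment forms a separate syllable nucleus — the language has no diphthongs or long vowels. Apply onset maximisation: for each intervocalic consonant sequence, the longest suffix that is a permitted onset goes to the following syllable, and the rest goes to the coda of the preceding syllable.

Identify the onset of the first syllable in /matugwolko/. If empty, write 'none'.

m

Vowels present: a, u, o, o; each is a nucleus, giving 4 syllables.
/a…u/ gap (V1→V2): /t/ is a single consonant, so it becomes the next onset.
/u…o/ gap (V2→V3): /gw/ splits as /g/ + /w/ (/w/ is the longest suffix that is a licit onset).
/o…o/ gap (V3→V4): /lk/; trying suffixes from longest down, /k/ is the first permitted one, so coda /l/ | onset /k/.
Result: ma.tug.wol.ko.
Syllable 1 is /ma/: onset /m/, nucleus /a/, coda ∅.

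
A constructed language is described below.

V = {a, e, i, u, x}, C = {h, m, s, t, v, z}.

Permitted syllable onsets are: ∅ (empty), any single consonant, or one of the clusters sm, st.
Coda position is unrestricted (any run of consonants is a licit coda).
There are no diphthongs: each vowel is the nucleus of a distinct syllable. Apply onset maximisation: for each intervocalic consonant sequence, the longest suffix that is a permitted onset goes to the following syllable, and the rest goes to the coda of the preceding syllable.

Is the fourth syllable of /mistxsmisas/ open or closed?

Nuclei (vowels): i, x, i, a → 4 syllables.
/i…x/ gap (V1→V2): cluster /st/ — /st/ is itself a permitted onset, so the whole cluster goes right; preceding coda = ∅.
/x…i/ gap (V2→V3): /sm/ is a licit onset in full, so it all attaches to the next syllable.
/i…a/ gap (V3→V4): just /s/ — single C goes to the following onset.
Result: mi.stx.smi.sas.
Syllable 4 is /sas/ with coda /s/, so it is closed.

closed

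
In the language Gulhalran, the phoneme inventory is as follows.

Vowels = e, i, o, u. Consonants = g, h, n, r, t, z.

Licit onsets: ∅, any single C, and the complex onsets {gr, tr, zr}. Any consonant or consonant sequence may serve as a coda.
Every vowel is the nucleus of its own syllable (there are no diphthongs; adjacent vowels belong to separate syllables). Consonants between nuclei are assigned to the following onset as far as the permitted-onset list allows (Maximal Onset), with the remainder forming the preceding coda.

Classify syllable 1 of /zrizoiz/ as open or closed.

Nuclei (vowels): i, o, i → 3 syllables.
/i…o/ gap (V1→V2): just /z/ — single C goes to the following onset.
/o…i/ gap (V2→V3): nothing intervenes; syllable break is V.V.
Putting it together: zri.zo.iz.
Syllable 1 is /zri/; it ends in its nucleus with no coda, so it is open.

open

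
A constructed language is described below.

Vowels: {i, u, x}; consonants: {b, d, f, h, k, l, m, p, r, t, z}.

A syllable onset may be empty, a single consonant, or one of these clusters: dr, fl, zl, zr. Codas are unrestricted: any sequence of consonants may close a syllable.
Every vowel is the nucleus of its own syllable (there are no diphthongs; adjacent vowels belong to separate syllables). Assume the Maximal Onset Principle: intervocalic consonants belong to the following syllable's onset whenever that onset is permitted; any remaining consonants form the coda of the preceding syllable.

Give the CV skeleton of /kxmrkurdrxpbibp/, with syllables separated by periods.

CVCC.CVC.CCVC.CVCC

Nuclei (vowels): x, u, x, i → 4 syllables.
V1 /x/ – V2 /u/: cluster /mrk/ — the longest permitted-onset suffix is /k/; onset = /k/, preceding coda = /mr/.
V2 /u/ – V3 /x/: /rdr/; trying suffixes from longest down, /dr/ is the first permitted one, so coda /r/ | onset /dr/.
V3 /x/ – V4 /i/: /pb/; trying suffixes from longest down, /b/ is the first permitted one, so coda /p/ | onset /b/.
Result: kxmr.kur.drxp.bibp.
Mapping each syllable to C/V: /kxmr/ → CVCC, /kur/ → CVC, /drxp/ → CCVC, /bibp/ → CVCC.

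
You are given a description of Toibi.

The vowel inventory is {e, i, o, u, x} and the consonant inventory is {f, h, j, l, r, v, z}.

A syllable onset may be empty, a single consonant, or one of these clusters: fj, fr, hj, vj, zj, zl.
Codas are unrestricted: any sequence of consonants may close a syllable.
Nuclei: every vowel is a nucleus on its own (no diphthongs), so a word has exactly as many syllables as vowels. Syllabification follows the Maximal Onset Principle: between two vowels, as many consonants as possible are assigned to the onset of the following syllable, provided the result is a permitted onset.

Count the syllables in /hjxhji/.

Vowels present: x, i; each is a nucleus, giving 2 syllables.

2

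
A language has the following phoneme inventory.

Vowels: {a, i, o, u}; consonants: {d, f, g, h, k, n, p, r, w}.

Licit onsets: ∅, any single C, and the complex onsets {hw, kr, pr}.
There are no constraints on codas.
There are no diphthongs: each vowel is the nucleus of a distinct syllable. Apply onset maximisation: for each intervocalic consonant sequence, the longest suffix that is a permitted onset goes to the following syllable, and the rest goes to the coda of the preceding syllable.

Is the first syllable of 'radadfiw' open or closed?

open

Nuclei (vowels): a, a, i → 3 syllables.
σ1/σ2 boundary: /d/ is a single consonant, so it becomes the next onset.
σ2/σ3 boundary: /df/ — longest licit onset from the right is /f/, leaving /d/ as coda.
So the parse is ra.dad.fiw.
Syllable 1 is /ra/; it ends in its nucleus with no coda, so it is open.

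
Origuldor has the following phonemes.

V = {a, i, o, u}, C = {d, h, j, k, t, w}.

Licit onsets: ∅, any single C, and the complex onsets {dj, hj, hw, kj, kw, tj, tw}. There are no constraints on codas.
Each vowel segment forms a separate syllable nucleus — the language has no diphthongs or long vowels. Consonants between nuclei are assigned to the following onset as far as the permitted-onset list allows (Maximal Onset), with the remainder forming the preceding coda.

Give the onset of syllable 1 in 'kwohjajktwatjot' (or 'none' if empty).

Vowels present: o, a, a, o; each is a nucleus, giving 4 syllables.
V1 /o/ – V2 /a/: cluster /hj/ — /hj/ is itself a permitted onset, so the whole cluster goes right; preceding coda = ∅.
V2 /a/ – V3 /a/: /jktw/ — longest licit onset from the right is /tw/, leaving /jk/ as coda.
V3 /a/ – V4 /o/: /tj/ is a licit onset in full, so it all attaches to the next syllable.
Result: kwo.hjajk.twa.tjot.
Syllable 1 is /kwo/: onset /kw/, nucleus /o/, coda ∅.

kw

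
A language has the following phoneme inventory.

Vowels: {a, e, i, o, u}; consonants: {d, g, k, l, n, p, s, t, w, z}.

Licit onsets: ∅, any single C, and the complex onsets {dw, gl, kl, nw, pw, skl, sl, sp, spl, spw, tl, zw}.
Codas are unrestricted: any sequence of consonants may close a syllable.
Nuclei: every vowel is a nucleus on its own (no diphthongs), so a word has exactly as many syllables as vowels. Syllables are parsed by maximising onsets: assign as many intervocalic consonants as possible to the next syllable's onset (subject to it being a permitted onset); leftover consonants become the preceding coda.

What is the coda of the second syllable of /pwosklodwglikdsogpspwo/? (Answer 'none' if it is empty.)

Vowels present: o, o, i, o, o; each is a nucleus, giving 5 syllables.
/o…o/ gap (V1→V2): /skl/ — entire cluster is a permitted onset → onset /skl/, coda ∅.
/o…i/ gap (V2→V3): /dwgl/; trying suffixes from longest down, /gl/ is the first permitted one, so coda /dw/ | onset /gl/.
/i…o/ gap (V3→V4): /kds/ splits as /kd/ + /s/ (/s/ is the longest suffix that is a licit onset).
/o…o/ gap (V4→V5): cluster /gpspw/ — the longest permitted-onset suffix is /spw/; onset = /spw/, preceding coda = /gp/.
Result: pwo.sklodw.glikd.sogp.spwo.
Syllable 2 is /sklodw/: onset /skl/, nucleus /o/, coda /dw/.

dw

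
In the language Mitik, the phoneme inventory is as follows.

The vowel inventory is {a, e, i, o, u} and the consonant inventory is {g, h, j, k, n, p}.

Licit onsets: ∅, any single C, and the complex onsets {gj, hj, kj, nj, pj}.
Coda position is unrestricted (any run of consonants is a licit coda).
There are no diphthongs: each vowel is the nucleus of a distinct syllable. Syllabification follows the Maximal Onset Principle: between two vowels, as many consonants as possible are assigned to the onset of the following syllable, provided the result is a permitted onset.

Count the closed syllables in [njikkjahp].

Vowels present: i, a; each is a nucleus, giving 2 syllables.
Between /i/ (V1) and /a/ (V2): /kkj/ — longest licit onset from the right is /kj/, leaving /k/ as coda.
Result: njik.kjahp.
Classifying each syllable: /njik/ (closed), /kjahp/ (closed).
Closed syllables: 2.

2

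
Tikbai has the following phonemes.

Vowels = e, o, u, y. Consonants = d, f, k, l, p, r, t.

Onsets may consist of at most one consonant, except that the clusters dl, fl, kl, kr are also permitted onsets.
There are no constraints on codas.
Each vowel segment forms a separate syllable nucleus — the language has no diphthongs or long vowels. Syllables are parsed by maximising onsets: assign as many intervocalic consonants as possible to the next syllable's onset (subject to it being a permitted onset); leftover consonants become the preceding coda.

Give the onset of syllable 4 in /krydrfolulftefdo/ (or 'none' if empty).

The vowels are y, o, u, e, o — 5 nuclei, so 5 syllables.
σ1/σ2 boundary: /drf/ splits as /dr/ + /f/ (/f/ is the longest suffix that is a licit onset).
σ2/σ3 boundary: just /l/ — single C goes to the following onset.
σ3/σ4 boundary: /lft/ — longest licit onset from the right is /t/, leaving /lf/ as coda.
σ4/σ5 boundary: /fd/ — longest licit onset from the right is /d/, leaving /f/ as coda.
So the parse is krydr.fo.lulf.tef.do.
Syllable 4 is /tef/: onset /t/, nucleus /e/, coda /f/.

t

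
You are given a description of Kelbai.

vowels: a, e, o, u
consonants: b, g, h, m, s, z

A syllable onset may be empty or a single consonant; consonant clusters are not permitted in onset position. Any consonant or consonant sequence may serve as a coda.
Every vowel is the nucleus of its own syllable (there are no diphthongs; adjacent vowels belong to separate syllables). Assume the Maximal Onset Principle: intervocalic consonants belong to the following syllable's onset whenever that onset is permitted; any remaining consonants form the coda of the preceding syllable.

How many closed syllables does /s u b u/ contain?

0

Vowels present: u, u; each is a nucleus, giving 2 syllables.
/u…u/ gap (V1→V2): just /b/ — single C goes to the following onset.
Putting it together: su.bu.
Classifying each syllable: /su/ (open), /bu/ (open).
Closed syllables: 0.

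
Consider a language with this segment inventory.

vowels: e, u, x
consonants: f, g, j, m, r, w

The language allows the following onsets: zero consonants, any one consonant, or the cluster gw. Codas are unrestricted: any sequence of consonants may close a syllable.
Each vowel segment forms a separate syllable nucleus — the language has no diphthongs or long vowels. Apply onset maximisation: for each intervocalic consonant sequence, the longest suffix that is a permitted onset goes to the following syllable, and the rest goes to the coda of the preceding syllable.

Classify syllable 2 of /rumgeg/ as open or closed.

Nuclei (vowels): u, e → 2 syllables.
/u…e/ gap (V1→V2): /mg/; trying suffixes from longest down, /g/ is the first permitted one, so coda /m/ | onset /g/.
Result: rum.geg.
Syllable 2 is /geg/ with coda /g/, so it is closed.

closed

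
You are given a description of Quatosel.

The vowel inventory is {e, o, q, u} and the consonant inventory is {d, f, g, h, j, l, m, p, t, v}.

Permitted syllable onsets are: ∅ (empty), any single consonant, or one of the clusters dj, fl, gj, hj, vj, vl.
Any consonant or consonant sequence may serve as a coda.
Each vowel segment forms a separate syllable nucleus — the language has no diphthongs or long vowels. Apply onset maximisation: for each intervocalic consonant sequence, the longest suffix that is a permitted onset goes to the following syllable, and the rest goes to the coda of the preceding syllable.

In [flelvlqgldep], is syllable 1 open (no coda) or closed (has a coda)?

closed

The vowels are e, q, e — 3 nuclei, so 3 syllables.
/e…q/ gap (V1→V2): /lvl/; trying suffixes from longest down, /vl/ is the first permitted one, so coda /l/ | onset /vl/.
/q…e/ gap (V2→V3): cluster /gld/ — the longest permitted-onset suffix is /d/; onset = /d/, preceding coda = /gl/.
Syllabification: flel.vlqgl.dep.
Syllable 1 is /flel/ with coda /l/, so it is closed.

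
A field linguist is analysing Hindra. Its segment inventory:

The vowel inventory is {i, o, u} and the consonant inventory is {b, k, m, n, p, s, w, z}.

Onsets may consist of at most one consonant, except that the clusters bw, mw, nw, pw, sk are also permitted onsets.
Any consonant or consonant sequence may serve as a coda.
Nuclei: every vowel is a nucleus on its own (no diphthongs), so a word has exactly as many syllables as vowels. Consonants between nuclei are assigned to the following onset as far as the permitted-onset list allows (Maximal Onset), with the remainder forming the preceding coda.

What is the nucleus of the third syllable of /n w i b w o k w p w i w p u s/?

Vowels present: i, o, i, u; each is a nucleus, giving 4 syllables.
The third nucleus (vowel 3 from the left) is /i/.

i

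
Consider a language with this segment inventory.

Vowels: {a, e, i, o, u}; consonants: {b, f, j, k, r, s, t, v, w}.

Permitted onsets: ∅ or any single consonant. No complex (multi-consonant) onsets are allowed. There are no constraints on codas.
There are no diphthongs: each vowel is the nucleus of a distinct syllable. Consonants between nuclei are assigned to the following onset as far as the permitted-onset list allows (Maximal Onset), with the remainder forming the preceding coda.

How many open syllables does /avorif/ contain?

Vowels present: a, o, i; each is a nucleus, giving 3 syllables.
V1 /a/ – V2 /o/: /v/ is a single consonant, so it becomes the next onset.
V2 /o/ – V3 /i/: /r/ → onset of the next syllable (single consonants are always licit onsets).
Putting it together: a.vo.rif.
Classifying each syllable: /a/ (open), /vo/ (open), /rif/ (closed).
Open syllables: 2.

2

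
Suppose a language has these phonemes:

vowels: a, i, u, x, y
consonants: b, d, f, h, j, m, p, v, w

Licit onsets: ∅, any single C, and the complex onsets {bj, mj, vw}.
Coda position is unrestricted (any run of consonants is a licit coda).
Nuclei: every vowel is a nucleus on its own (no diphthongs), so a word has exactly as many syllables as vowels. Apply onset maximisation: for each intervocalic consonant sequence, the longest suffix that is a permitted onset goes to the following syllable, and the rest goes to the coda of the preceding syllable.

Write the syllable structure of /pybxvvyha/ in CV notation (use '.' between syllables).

Vowels present: y, x, y, a; each is a nucleus, giving 4 syllables.
Between /y/ (V1) and /x/ (V2): just /b/ — single C goes to the following onset.
Between /x/ (V2) and /y/ (V3): cluster /vv/ — the longest permitted-onset suffix is /v/; onset = /v/, preceding coda = /v/.
Between /y/ (V3) and /a/ (V4): /h/ → onset of the next syllable (single consonants are always licit onsets).
Syllabification: py.bxv.vy.ha.
Mapping each syllable to C/V: /py/ → CV, /bxv/ → CVC, /vy/ → CV, /ha/ → CV.

CV.CVC.CV.CV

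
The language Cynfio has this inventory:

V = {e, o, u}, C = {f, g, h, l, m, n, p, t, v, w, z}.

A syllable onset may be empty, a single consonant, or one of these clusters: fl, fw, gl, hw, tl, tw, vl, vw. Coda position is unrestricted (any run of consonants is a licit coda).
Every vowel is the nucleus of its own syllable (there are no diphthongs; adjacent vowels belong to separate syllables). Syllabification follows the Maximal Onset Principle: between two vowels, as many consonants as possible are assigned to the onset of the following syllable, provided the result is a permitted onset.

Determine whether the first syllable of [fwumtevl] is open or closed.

closed

Vowels present: u, e; each is a nucleus, giving 2 syllables.
/u…e/ gap (V1→V2): /mt/ splits as /m/ + /t/ (/t/ is the longest suffix that is a licit onset).
Result: fwum.tevl.
Syllable 1 is /fwum/ with coda /m/, so it is closed.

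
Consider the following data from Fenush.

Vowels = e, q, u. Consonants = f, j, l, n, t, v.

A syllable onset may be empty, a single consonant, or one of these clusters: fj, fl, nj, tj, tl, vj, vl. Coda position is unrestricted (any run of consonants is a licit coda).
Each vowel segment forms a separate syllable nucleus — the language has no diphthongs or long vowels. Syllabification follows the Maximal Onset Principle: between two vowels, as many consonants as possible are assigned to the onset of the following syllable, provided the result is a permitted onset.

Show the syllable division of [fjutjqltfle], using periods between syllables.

fju.tjqlt.fle

Vowels present: u, q, e; each is a nucleus, giving 3 syllables.
σ1/σ2 boundary: cluster /tj/ — /tj/ is itself a permitted onset, so the whole cluster goes right; preceding coda = ∅.
σ2/σ3 boundary: /ltfl/; trying suffixes from longest down, /fl/ is the first permitted one, so coda /lt/ | onset /fl/.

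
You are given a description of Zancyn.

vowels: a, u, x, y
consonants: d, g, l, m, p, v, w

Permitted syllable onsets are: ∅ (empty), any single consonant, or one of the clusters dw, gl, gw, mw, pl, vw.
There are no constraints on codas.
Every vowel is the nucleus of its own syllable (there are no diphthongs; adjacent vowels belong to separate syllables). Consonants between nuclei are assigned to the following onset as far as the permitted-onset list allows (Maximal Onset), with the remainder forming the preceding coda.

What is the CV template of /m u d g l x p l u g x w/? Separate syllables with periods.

CVC.CCV.CCV.CVC

The vowels are u, x, u, x — 4 nuclei, so 4 syllables.
Between /u/ (V1) and /x/ (V2): /dgl/ — longest licit onset from the right is /gl/, leaving /d/ as coda.
Between /x/ (V2) and /u/ (V3): /pl/ is a licit onset in full, so it all attaches to the next syllable.
Between /u/ (V3) and /x/ (V4): /g/ is a single consonant, so it becomes the next onset.
Putting it together: mud.glx.plu.gxw.
Mapping each syllable to C/V: /mud/ → CVC, /glx/ → CCV, /plu/ → CCV, /gxw/ → CVC.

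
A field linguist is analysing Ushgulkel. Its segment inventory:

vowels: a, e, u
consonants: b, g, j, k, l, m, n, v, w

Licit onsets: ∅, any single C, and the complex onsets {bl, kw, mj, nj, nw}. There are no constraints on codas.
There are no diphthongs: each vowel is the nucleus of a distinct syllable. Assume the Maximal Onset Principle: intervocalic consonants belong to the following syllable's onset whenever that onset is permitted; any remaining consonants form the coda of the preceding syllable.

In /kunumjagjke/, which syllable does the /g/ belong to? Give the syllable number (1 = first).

3

The vowels are u, u, a, e — 4 nuclei, so 4 syllables.
σ1/σ2 boundary: /n/ → onset of the next syllable (single consonants are always licit onsets).
σ2/σ3 boundary: cluster /mj/ — /mj/ is itself a permitted onset, so the whole cluster goes right; preceding coda = ∅.
σ3/σ4 boundary: /gjk/ — longest licit onset from the right is /k/, leaving /gj/ as coda.
Result: ku.nu.mjagj.ke.
The /g/ is in the coda of syllable 3 (/mjagj/).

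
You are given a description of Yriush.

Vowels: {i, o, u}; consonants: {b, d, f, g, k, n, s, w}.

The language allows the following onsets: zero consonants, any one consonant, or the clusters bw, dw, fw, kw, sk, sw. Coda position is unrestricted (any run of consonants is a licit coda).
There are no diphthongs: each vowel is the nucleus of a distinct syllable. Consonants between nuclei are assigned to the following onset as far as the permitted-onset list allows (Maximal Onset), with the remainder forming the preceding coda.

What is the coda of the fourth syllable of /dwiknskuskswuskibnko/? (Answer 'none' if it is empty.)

bn

The vowels are i, u, u, i, o — 5 nuclei, so 5 syllables.
/i…u/ gap (V1→V2): /knsk/; trying suffixes from longest down, /sk/ is the first permitted one, so coda /kn/ | onset /sk/.
/u…u/ gap (V2→V3): /sksw/; trying suffixes from longest down, /sw/ is the first permitted one, so coda /sk/ | onset /sw/.
/u…i/ gap (V3→V4): /sk/ is a licit onset in full, so it all attaches to the next syllable.
/i…o/ gap (V4→V5): /bnk/; trying suffixes from longest down, /k/ is the first permitted one, so coda /bn/ | onset /k/.
Result: dwikn.skusk.swu.skibn.ko.
Syllable 4 is /skibn/: onset /sk/, nucleus /i/, coda /bn/.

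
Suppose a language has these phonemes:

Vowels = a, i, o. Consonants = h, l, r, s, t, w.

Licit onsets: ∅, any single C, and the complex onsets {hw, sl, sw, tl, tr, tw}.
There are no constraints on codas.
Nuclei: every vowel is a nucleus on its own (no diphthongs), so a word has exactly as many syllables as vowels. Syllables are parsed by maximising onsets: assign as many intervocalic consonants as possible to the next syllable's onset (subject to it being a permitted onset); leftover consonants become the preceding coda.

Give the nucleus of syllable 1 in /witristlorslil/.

i

Vowels present: i, i, o, i; each is a nucleus, giving 4 syllables.
The first nucleus (vowel 1 from the left) is /i/.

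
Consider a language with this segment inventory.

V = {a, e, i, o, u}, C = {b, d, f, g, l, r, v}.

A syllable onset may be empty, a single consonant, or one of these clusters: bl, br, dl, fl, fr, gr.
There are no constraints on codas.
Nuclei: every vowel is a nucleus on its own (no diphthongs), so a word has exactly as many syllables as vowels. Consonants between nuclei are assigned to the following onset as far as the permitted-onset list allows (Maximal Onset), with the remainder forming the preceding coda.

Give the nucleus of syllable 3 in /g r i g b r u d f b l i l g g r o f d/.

i

The vowels are i, u, i, o — 4 nuclei, so 4 syllables.
The third nucleus (vowel 3 from the left) is /i/.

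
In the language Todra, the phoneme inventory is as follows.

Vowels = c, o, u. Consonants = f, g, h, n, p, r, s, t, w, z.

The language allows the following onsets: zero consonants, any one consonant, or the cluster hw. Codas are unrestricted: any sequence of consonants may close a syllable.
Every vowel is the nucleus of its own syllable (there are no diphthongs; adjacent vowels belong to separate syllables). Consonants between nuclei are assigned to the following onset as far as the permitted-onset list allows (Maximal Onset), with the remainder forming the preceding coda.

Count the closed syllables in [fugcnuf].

1

The vowels are u, c, u — 3 nuclei, so 3 syllables.
Between /u/ (V1) and /c/ (V2): just /g/ — single C goes to the following onset.
Between /c/ (V2) and /u/ (V3): /n/ is a single consonant, so it becomes the next onset.
So the parse is fu.gc.nuf.
Classifying each syllable: /fu/ (open), /gc/ (open), /nuf/ (closed).
Closed syllables: 1.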